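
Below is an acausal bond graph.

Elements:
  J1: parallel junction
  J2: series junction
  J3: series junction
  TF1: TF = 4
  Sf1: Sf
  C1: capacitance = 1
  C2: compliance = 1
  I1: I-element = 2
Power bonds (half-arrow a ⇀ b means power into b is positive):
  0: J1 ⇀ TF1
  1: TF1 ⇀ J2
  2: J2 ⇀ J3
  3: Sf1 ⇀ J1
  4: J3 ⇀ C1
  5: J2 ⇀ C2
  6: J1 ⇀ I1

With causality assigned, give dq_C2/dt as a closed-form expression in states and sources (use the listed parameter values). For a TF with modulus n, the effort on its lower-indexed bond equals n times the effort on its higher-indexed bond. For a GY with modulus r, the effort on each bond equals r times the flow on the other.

β3 stroke→Sf1  (Sf1: flow source, stroke at near end)
β4 stroke→J3  (C1: C, integral causality)
β2 stroke→J2  (J3 needs exactly one f-in)
β5 stroke→J2  (C2: C, integral causality)
β1 stroke→TF1  (closing 1-jn rule on J2)
β0 stroke→J1  (TF1: transformer flips bond 1)
β6 stroke→I1  (0-jn J1 has e-setter on 0)

dq_C2/dt = 4*F_Sf1 - 2*p_I1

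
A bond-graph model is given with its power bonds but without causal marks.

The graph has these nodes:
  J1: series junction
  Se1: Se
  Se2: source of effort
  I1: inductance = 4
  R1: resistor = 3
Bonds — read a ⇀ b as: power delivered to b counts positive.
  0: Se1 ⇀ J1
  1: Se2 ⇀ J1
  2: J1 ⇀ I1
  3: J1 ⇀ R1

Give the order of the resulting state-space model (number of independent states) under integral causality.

b0 stroke→J1  (Se1: effort source, stroke at far end)
b1 stroke→J1  (Se2 fixes effort; stroke away)
b2 stroke→I1  (I1 outputs flow p/I1)
b3 stroke→J1  (1-jn J1 has f-setter on 2)

1  (I1 all integral)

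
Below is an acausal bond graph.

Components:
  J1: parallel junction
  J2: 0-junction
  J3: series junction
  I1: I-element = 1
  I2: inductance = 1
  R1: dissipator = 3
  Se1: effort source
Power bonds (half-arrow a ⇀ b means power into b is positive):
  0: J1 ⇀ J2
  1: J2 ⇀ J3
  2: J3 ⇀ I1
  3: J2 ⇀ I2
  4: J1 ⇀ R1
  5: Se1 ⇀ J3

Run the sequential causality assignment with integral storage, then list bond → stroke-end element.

bond 5 →J3  (source Se1 imposes e)
bond 2 →I1  (I1 integral (f out))
bond 1 →J3  (J3 flow already set via bond 2)
bond 3 →I2  (I2 outputs flow p/I2)
bond 0 →J2  (closing 0-jn rule on J2)
bond 4 →J1  (closing 0-jn rule on J1)

b0 |J2
b1 |J3
b2 |I1
b3 |I2
b4 |J1
b5 |J3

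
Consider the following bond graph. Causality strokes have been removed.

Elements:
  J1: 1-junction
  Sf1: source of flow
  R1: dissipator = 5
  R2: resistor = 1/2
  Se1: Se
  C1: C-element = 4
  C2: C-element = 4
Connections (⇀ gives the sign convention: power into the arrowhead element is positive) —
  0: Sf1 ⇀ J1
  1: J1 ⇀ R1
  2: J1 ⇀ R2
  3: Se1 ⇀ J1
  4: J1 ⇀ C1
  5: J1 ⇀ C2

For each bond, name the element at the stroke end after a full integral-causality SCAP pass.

b0 →Sf1  (Sf1 fixes flow; stroke at Sf1)
b3 →J1  (Se1 (Se) sets effort on bond)
b1 →J1  (J1 flow already set via bond 0)
b2 →J1  (1-jn J1 has f-setter on 0)
b4 →J1  (J1 flow already set via bond 0)
b5 →J1  (J1: bond 0 brought flow, rest push out)

b0 |Sf1
b1 |J1
b2 |J1
b3 |J1
b4 |J1
b5 |J1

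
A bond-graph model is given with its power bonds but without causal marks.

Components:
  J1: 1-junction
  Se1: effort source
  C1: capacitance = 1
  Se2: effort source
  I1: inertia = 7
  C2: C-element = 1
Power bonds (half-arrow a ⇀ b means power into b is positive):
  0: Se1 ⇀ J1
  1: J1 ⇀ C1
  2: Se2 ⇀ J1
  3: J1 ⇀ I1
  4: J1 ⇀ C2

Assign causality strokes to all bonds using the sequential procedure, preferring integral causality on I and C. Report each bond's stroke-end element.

β0 |J1  (Se1: effort source, stroke at far end)
β2 |J1  (Se2 (Se) sets effort on bond)
β1 |J1  (prefer integral on C1)
β3 |I1  (prefer integral on I1)
β4 |J1  (common-f at J1 fixed by 3)

#0 →J1
#1 →J1
#2 →J1
#3 →I1
#4 →J1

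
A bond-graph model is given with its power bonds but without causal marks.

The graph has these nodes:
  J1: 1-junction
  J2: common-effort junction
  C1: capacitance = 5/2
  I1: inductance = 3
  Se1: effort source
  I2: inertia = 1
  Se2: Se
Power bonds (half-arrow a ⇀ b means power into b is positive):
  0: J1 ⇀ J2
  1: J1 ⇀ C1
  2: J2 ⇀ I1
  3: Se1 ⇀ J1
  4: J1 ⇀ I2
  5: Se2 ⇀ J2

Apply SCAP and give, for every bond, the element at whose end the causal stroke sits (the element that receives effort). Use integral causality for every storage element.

b0 stroke at J1
b1 stroke at J1
b2 stroke at I1
b3 stroke at J1
b4 stroke at I2
b5 stroke at J2

bond 3 stroke at J1  (Se1: effort source, stroke at far end)
bond 5 stroke at J2  (source Se2 imposes e)
bond 0 stroke at J1  (0-jn J2 has e-setter on 5)
bond 2 stroke at I1  (0-jn J2 has e-setter on 5)
bond 1 stroke at J1  (C1 outputs effort q/C1)
bond 4 stroke at I2  (J1: last free bond brings flow in)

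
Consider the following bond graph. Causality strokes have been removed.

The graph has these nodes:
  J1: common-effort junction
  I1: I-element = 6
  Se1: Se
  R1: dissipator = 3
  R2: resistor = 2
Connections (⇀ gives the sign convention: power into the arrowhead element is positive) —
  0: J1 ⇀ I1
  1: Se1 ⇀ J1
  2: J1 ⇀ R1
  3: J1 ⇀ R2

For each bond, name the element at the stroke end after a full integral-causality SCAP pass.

#1 |J1  (Se1 fixes effort; stroke away)
#0 |I1  (common-e at J1 fixed by 1)
#2 |R1  (J1 effort already set via bond 1)
#3 |R2  (J1: bond 1 brought effort, rest push out)

b0 |I1
b1 |J1
b2 |R1
b3 |R2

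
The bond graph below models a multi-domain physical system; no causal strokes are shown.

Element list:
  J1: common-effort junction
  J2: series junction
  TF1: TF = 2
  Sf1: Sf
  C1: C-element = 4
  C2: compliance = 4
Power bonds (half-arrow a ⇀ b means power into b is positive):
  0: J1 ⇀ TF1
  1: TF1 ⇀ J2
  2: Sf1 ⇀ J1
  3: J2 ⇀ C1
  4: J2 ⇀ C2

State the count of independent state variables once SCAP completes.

2  (C1, C2 all integral)

#2 stroke→Sf1  (Sf1 fixes flow; stroke at Sf1)
#0 stroke→J1  (J1 needs exactly one e-in)
#1 stroke→TF1  (TF TF1: opposite of bond 0)
#3 stroke→J2  (J2 flow already set via bond 1)
#4 stroke→J2  (1-jn J2 has f-setter on 1)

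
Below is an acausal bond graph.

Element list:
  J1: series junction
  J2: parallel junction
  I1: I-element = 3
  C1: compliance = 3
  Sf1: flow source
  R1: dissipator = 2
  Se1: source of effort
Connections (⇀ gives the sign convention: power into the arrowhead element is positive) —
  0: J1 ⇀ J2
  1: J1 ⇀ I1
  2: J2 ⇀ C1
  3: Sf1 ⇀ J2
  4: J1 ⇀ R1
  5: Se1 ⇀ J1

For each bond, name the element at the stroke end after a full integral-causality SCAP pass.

#0 stroke→J1
#1 stroke→I1
#2 stroke→J2
#3 stroke→Sf1
#4 stroke→J1
#5 stroke→J1

β3 stroke at Sf1  (Sf1 fixes flow; stroke at Sf1)
β5 stroke at J1  (Se1: effort source, stroke at far end)
β1 stroke at I1  (I1 integral (f out))
β0 stroke at J1  (J1 flow already set via bond 1)
β4 stroke at J1  (1-jn J1 has f-setter on 1)
β2 stroke at J2  (closing 0-jn rule on J2)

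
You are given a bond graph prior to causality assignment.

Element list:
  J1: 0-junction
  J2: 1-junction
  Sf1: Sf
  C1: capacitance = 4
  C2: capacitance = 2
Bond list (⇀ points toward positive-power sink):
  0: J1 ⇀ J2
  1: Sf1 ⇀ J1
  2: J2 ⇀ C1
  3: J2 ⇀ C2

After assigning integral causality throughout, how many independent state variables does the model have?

b1 |Sf1  (Sf1 (Sf) sets flow on bond)
b0 |J1  (J1: last free bond brings effort in)
b2 |J2  (J2 flow already set via bond 0)
b3 |J2  (J2: bond 0 brought flow, rest push out)

2  (C1, C2 all integral)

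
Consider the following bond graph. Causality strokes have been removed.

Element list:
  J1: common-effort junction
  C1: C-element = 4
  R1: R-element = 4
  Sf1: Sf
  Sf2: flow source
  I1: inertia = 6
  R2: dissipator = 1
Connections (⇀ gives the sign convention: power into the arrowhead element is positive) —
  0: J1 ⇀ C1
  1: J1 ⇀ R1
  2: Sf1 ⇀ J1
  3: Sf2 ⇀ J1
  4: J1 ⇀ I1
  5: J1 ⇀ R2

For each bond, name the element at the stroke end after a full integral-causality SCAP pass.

b2 →Sf1  (Sf1 (Sf) sets flow on bond)
b3 →Sf2  (Sf2 fixes flow; stroke at Sf2)
b0 →J1  (C1: C, integral causality)
b1 →R1  (0-jn J1 has e-setter on 0)
b4 →I1  (J1 effort already set via bond 0)
b5 →R2  (common-e at J1 fixed by 0)

#0 |J1
#1 |R1
#2 |Sf1
#3 |Sf2
#4 |I1
#5 |R2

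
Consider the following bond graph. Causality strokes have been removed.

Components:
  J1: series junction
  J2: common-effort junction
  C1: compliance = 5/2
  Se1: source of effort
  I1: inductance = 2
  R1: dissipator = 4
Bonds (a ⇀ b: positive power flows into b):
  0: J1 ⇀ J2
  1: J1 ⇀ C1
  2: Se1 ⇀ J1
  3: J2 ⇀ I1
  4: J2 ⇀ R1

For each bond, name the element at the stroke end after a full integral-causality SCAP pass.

b2 stroke at J1  (source Se1 imposes e)
b1 stroke at J1  (C1 outputs effort q/C1)
b0 stroke at J2  (J1: last free bond brings flow in)
b3 stroke at I1  (0-jn J2 has e-setter on 0)
b4 stroke at R1  (common-e at J2 fixed by 0)

b0 →J2
b1 →J1
b2 →J1
b3 →I1
b4 →R1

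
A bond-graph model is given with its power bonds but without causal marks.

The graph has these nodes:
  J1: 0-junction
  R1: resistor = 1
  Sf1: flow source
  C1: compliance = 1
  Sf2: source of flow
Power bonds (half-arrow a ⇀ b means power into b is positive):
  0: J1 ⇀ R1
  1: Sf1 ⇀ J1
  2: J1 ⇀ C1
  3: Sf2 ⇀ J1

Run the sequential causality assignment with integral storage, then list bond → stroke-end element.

#1 stroke at Sf1  (source Sf1 imposes f)
#3 stroke at Sf2  (source Sf2 imposes f)
#2 stroke at J1  (C1 integral (e out))
#0 stroke at R1  (J1: bond 2 brought effort, rest push out)

bond 0 |R1
bond 1 |Sf1
bond 2 |J1
bond 3 |Sf2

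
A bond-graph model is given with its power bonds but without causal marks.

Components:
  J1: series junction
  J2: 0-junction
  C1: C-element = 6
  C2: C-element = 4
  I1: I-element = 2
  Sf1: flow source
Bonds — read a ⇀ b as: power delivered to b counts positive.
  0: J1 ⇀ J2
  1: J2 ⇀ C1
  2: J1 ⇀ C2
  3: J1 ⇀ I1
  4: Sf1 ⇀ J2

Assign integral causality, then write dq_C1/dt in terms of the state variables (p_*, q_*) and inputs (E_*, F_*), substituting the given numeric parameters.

b4 →Sf1  (source Sf1 imposes f)
b1 →J2  (prefer integral on C1)
b0 →J1  (0-jn J2 has e-setter on 1)
b2 →J1  (C2: C, integral causality)
b3 →I1  (closing 1-jn rule on J1)

dq_C1/dt = F_Sf1 + p_I1/2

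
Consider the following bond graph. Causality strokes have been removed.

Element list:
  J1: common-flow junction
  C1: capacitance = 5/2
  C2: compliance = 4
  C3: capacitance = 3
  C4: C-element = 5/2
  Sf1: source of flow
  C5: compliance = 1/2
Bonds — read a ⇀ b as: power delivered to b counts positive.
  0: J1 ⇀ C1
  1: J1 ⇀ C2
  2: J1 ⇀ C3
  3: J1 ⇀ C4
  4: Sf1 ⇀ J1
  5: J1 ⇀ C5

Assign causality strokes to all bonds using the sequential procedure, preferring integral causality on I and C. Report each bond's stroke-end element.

#4 stroke→Sf1  (Sf1 fixes flow; stroke at Sf1)
#0 stroke→J1  (common-f at J1 fixed by 4)
#1 stroke→J1  (common-f at J1 fixed by 4)
#2 stroke→J1  (J1: bond 4 brought flow, rest push out)
#3 stroke→J1  (common-f at J1 fixed by 4)
#5 stroke→J1  (1-jn J1 has f-setter on 4)

#0 →J1
#1 →J1
#2 →J1
#3 →J1
#4 →Sf1
#5 →J1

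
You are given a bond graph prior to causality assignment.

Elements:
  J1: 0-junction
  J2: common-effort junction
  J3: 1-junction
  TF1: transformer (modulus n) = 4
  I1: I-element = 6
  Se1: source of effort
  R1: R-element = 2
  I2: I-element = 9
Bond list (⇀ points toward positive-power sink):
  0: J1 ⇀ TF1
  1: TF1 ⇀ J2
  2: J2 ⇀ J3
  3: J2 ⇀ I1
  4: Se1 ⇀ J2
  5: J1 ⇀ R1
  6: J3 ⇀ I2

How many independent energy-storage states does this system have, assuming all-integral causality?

2  (I1, I2 all integral)

β4 →J2  (source Se1 imposes e)
β1 →TF1  (common-e at J2 fixed by 4)
β2 →J3  (J2: bond 4 brought effort, rest push out)
β3 →I1  (J2 effort already set via bond 4)
β6 →I2  (only one flow-in slot at J3)
β0 →J1  (through TF1, causality passes straight; one stroke at TF1)
β5 →R1  (J1: bond 0 brought effort, rest push out)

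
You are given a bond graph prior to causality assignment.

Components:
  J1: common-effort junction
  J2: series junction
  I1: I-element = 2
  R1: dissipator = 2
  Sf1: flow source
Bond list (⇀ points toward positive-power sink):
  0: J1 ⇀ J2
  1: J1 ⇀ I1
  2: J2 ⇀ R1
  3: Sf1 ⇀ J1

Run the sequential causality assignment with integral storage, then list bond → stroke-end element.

#3 stroke at Sf1  (Sf1: flow source, stroke at near end)
#1 stroke at I1  (prefer integral on I1)
#0 stroke at J1  (J1: last free bond brings effort in)
#2 stroke at J2  (1-jn J2 has f-setter on 0)

#0 →J1
#1 →I1
#2 →J2
#3 →Sf1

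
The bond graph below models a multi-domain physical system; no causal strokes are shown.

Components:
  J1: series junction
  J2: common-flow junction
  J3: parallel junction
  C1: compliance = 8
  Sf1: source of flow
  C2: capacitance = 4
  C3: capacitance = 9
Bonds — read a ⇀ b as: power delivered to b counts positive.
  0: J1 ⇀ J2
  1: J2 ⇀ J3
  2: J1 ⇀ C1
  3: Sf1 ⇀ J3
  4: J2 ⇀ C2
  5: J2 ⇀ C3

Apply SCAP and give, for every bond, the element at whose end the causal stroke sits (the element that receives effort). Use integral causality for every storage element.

bond 0 |J2
bond 1 |J3
bond 2 |J1
bond 3 |Sf1
bond 4 |J2
bond 5 |J2

b3 |Sf1  (Sf1: flow source, stroke at near end)
b1 |J3  (J3 needs exactly one e-in)
b0 |J2  (1-jn J2 has f-setter on 1)
b4 |J2  (J2: bond 1 brought flow, rest push out)
b5 |J2  (J2 flow already set via bond 1)
b2 |J1  (common-f at J1 fixed by 0)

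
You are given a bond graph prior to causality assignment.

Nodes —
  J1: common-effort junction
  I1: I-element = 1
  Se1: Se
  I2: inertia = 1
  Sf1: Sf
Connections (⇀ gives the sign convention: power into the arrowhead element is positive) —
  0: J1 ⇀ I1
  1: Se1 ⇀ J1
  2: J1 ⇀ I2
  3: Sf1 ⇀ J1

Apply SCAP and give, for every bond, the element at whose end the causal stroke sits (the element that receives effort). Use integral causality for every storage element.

b0 stroke at I1
b1 stroke at J1
b2 stroke at I2
b3 stroke at Sf1

b1 stroke→J1  (Se1 fixes effort; stroke away)
b3 stroke→Sf1  (Sf1 fixes flow; stroke at Sf1)
b0 stroke→I1  (common-e at J1 fixed by 1)
b2 stroke→I2  (common-e at J1 fixed by 1)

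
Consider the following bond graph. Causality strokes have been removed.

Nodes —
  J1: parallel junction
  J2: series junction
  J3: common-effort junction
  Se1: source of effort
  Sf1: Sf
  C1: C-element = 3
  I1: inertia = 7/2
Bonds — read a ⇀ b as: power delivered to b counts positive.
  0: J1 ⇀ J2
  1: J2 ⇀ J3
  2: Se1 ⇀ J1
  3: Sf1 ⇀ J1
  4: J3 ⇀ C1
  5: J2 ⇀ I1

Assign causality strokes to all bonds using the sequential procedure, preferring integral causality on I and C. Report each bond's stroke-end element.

b2 stroke at J1  (Se1 fixes effort; stroke away)
b3 stroke at Sf1  (Sf1: flow source, stroke at near end)
b0 stroke at J2  (J1: bond 2 brought effort, rest push out)
b4 stroke at J3  (C1 outputs effort q/C1)
b1 stroke at J2  (J3 effort already set via bond 4)
b5 stroke at I1  (J2 needs exactly one f-in)

bond 0 stroke at J2
bond 1 stroke at J2
bond 2 stroke at J1
bond 3 stroke at Sf1
bond 4 stroke at J3
bond 5 stroke at I1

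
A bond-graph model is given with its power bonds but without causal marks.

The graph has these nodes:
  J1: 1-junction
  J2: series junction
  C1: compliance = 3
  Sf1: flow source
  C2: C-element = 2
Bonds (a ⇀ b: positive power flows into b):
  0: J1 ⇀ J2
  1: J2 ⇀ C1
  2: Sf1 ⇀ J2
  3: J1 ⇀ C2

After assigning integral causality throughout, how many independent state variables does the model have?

#2 stroke at Sf1  (Sf1: flow source, stroke at near end)
#0 stroke at J2  (common-f at J2 fixed by 2)
#1 stroke at J2  (J2 flow already set via bond 2)
#3 stroke at J1  (common-f at J1 fixed by 0)

2  (C1, C2 all integral)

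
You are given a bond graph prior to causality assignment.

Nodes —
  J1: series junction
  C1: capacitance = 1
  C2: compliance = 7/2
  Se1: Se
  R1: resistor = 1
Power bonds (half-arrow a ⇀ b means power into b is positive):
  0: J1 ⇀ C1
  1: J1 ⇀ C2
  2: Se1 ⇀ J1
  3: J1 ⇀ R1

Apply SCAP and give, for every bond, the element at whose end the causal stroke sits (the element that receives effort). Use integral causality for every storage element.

β2 →J1  (Se1 fixes effort; stroke away)
β0 →J1  (C1 outputs effort q/C1)
β1 →J1  (C2 integral (e out))
β3 →R1  (J1 needs exactly one f-in)

b0 stroke at J1
b1 stroke at J1
b2 stroke at J1
b3 stroke at R1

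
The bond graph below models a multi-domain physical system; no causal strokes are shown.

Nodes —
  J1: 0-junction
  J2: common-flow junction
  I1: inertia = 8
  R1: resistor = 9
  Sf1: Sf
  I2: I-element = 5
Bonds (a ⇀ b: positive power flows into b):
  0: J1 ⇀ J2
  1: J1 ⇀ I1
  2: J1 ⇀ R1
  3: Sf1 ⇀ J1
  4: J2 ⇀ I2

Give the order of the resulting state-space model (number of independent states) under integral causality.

2  (I1, I2 all integral)

#3 stroke→Sf1  (Sf1 (Sf) sets flow on bond)
#1 stroke→I1  (prefer integral on I1)
#4 stroke→I2  (I2 outputs flow p/I2)
#0 stroke→J2  (J2: bond 4 brought flow, rest push out)
#2 stroke→J1  (only one effort-in slot at J1)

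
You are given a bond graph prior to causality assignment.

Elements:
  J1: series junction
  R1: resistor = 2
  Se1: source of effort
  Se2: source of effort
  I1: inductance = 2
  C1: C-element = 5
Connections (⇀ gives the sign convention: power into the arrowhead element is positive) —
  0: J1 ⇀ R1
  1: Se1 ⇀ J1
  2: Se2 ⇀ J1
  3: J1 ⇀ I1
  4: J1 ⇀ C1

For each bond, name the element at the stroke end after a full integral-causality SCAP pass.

#1 |J1  (Se1: effort source, stroke at far end)
#2 |J1  (Se2: effort source, stroke at far end)
#3 |I1  (prefer integral on I1)
#0 |J1  (common-f at J1 fixed by 3)
#4 |J1  (J1 flow already set via bond 3)

bond 0 →J1
bond 1 →J1
bond 2 →J1
bond 3 →I1
bond 4 →J1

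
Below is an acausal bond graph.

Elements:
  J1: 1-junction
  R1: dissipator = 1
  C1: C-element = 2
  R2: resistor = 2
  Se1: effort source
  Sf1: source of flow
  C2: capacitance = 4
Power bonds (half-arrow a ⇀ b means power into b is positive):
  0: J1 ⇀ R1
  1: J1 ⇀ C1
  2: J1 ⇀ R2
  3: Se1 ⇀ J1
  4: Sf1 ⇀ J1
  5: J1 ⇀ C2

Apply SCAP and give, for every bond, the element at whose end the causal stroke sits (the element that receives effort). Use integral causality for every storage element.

bond 0 stroke→J1
bond 1 stroke→J1
bond 2 stroke→J1
bond 3 stroke→J1
bond 4 stroke→Sf1
bond 5 stroke→J1

bond 3 stroke at J1  (Se1 (Se) sets effort on bond)
bond 4 stroke at Sf1  (Sf1: flow source, stroke at near end)
bond 0 stroke at J1  (J1 flow already set via bond 4)
bond 1 stroke at J1  (common-f at J1 fixed by 4)
bond 2 stroke at J1  (common-f at J1 fixed by 4)
bond 5 stroke at J1  (common-f at J1 fixed by 4)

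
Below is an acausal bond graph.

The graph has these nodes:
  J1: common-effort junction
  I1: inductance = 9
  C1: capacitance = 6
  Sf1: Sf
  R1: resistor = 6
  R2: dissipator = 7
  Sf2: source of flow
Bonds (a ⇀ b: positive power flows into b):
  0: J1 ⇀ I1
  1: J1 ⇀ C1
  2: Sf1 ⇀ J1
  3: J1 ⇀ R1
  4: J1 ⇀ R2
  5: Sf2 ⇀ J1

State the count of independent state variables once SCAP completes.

b2 |Sf1  (Sf1 (Sf) sets flow on bond)
b5 |Sf2  (source Sf2 imposes f)
b0 |I1  (prefer integral on I1)
b1 |J1  (C1: C, integral causality)
b3 |R1  (J1: bond 1 brought effort, rest push out)
b4 |R2  (J1: bond 1 brought effort, rest push out)

2  (C1, I1 all integral)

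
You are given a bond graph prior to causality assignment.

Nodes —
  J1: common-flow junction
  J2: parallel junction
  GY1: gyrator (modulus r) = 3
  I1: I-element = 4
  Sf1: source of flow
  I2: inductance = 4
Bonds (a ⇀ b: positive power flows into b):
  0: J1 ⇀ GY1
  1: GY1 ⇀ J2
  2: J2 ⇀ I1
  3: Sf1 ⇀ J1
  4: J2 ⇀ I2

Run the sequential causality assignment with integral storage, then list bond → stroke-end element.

b0 stroke→J1
b1 stroke→J2
b2 stroke→I1
b3 stroke→Sf1
b4 stroke→I2

bond 3 |Sf1  (Sf1 (Sf) sets flow on bond)
bond 0 |J1  (1-jn J1 has f-setter on 3)
bond 1 |J2  (GY1 both-in/both-out from 0)
bond 2 |I1  (J2: bond 1 brought effort, rest push out)
bond 4 |I2  (common-e at J2 fixed by 1)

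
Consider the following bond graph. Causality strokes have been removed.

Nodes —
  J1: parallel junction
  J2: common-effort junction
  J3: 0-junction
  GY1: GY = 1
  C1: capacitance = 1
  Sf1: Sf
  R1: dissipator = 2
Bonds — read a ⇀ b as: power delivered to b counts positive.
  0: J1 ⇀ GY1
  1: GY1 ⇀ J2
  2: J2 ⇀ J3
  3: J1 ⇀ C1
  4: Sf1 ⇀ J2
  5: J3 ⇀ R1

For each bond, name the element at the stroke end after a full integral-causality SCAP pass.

#4 |Sf1  (source Sf1 imposes f)
#3 |J1  (prefer integral on C1)
#0 |GY1  (J1 effort already set via bond 3)
#1 |GY1  (GY GY1: same side as bond 0)
#2 |J2  (J2 needs exactly one e-in)
#5 |J3  (only one effort-in slot at J3)

β0 |GY1
β1 |GY1
β2 |J2
β3 |J1
β4 |Sf1
β5 |J3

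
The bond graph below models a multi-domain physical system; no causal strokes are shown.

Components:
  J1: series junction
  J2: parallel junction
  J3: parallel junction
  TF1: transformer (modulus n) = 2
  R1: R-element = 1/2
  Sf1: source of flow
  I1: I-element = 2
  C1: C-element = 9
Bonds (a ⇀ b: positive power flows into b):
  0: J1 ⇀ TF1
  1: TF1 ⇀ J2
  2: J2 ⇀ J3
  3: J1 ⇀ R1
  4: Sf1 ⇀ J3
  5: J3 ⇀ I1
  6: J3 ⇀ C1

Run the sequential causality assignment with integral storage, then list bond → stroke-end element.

bond 0 |J1
bond 1 |TF1
bond 2 |J2
bond 3 |R1
bond 4 |Sf1
bond 5 |I1
bond 6 |J3

β4 |Sf1  (Sf1 fixes flow; stroke at Sf1)
β5 |I1  (prefer integral on I1)
β6 |J3  (C1 integral (e out))
β2 |J2  (common-e at J3 fixed by 6)
β1 |TF1  (common-e at J2 fixed by 2)
β0 |J1  (through TF1, causality passes straight; one stroke at TF1)
β3 |R1  (closing 1-jn rule on J1)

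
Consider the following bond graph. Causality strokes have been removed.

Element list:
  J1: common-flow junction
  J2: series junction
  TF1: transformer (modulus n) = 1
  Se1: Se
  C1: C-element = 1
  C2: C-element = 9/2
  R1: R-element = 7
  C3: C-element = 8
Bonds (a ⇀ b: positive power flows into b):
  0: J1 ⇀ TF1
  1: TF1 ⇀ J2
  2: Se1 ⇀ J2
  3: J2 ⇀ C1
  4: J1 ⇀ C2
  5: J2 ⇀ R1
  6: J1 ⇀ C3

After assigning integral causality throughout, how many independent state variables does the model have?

bond 2 →J2  (Se1 (Se) sets effort on bond)
bond 3 →J2  (C1: C, integral causality)
bond 4 →J1  (prefer integral on C2)
bond 6 →J1  (prefer integral on C3)
bond 0 →TF1  (closing 1-jn rule on J1)
bond 1 →J2  (TF1: transformer flips bond 0)
bond 5 →R1  (closing 1-jn rule on J2)

3  (C1, C2, C3 all integral)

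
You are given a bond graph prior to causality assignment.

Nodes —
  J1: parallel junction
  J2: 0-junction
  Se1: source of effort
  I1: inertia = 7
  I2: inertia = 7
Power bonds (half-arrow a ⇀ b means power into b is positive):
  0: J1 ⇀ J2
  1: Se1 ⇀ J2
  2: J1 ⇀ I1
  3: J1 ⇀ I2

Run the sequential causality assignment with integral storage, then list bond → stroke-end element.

bond 0 |J1
bond 1 |J2
bond 2 |I1
bond 3 |I2

bond 1 |J2  (Se1: effort source, stroke at far end)
bond 0 |J1  (0-jn J2 has e-setter on 1)
bond 2 |I1  (common-e at J1 fixed by 0)
bond 3 |I2  (J1 effort already set via bond 0)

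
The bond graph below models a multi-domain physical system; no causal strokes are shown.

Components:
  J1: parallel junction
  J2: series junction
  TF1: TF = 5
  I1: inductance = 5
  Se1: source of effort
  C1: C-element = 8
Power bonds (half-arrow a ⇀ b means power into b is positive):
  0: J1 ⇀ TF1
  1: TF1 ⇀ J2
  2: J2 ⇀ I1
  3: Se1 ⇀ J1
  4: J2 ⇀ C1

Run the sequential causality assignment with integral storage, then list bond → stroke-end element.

b3 →J1  (Se1: effort source, stroke at far end)
b0 →TF1  (common-e at J1 fixed by 3)
b1 →J2  (TF1: transformer flips bond 0)
b2 →I1  (I1: I, integral causality)
b4 →J2  (1-jn J2 has f-setter on 2)

b0 stroke at TF1
b1 stroke at J2
b2 stroke at I1
b3 stroke at J1
b4 stroke at J2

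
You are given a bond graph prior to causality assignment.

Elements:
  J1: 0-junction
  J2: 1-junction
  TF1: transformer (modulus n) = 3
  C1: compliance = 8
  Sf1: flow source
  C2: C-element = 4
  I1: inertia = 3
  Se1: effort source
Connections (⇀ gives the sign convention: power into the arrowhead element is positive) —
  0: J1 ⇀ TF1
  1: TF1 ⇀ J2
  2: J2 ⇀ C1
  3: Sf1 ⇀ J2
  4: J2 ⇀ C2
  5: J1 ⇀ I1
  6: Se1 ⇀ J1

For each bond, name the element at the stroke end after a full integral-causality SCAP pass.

#3 →Sf1  (Sf1 (Sf) sets flow on bond)
#6 →J1  (Se1 (Se) sets effort on bond)
#0 →TF1  (common-e at J1 fixed by 6)
#5 →I1  (0-jn J1 has e-setter on 6)
#1 →J2  (J2: bond 3 brought flow, rest push out)
#2 →J2  (common-f at J2 fixed by 3)
#4 →J2  (common-f at J2 fixed by 3)

#0 →TF1
#1 →J2
#2 →J2
#3 →Sf1
#4 →J2
#5 →I1
#6 →J1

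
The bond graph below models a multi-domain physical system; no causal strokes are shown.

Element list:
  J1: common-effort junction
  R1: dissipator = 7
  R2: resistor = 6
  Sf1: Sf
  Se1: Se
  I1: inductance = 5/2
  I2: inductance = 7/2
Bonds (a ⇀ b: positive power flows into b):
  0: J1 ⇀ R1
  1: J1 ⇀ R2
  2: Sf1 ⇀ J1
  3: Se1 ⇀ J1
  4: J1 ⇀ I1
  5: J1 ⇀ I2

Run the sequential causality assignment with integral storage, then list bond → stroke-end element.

#2 stroke at Sf1  (Sf1 fixes flow; stroke at Sf1)
#3 stroke at J1  (Se1 fixes effort; stroke away)
#0 stroke at R1  (J1 effort already set via bond 3)
#1 stroke at R2  (J1: bond 3 brought effort, rest push out)
#4 stroke at I1  (J1: bond 3 brought effort, rest push out)
#5 stroke at I2  (common-e at J1 fixed by 3)

bond 0 →R1
bond 1 →R2
bond 2 →Sf1
bond 3 →J1
bond 4 →I1
bond 5 →I2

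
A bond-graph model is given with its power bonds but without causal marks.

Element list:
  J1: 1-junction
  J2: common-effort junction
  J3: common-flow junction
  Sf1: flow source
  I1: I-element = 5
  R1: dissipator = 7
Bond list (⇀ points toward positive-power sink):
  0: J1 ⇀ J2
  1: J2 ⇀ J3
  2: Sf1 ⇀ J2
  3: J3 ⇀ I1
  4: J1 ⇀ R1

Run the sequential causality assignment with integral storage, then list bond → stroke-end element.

β0 stroke→J2
β1 stroke→J3
β2 stroke→Sf1
β3 stroke→I1
β4 stroke→J1

β2 →Sf1  (Sf1 (Sf) sets flow on bond)
β3 →I1  (I1: I, integral causality)
β1 →J3  (common-f at J3 fixed by 3)
β0 →J2  (only one effort-in slot at J2)
β4 →J1  (J1: bond 0 brought flow, rest push out)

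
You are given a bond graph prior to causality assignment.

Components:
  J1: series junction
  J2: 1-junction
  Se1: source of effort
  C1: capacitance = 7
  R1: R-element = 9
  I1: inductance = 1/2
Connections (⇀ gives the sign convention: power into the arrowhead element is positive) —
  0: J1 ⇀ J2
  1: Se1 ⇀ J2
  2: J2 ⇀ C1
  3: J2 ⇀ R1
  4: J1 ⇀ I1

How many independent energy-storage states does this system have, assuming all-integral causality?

2  (C1, I1 all integral)

β1 →J2  (source Se1 imposes e)
β2 →J2  (C1 outputs effort q/C1)
β4 →I1  (prefer integral on I1)
β0 →J1  (J1 flow already set via bond 4)
β3 →J2  (J2: bond 0 brought flow, rest push out)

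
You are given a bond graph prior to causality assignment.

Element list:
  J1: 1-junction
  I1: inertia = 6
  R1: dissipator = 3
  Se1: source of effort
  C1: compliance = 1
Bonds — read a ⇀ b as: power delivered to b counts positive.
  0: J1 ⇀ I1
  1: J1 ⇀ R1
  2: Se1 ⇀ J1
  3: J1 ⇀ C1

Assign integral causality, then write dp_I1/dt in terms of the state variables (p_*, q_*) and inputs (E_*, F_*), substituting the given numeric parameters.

dp_I1/dt = E_Se1 - p_I1/2 - q_C1

b2 stroke→J1  (Se1 (Se) sets effort on bond)
b0 stroke→I1  (I1 integral (f out))
b1 stroke→J1  (1-jn J1 has f-setter on 0)
b3 stroke→J1  (1-jn J1 has f-setter on 0)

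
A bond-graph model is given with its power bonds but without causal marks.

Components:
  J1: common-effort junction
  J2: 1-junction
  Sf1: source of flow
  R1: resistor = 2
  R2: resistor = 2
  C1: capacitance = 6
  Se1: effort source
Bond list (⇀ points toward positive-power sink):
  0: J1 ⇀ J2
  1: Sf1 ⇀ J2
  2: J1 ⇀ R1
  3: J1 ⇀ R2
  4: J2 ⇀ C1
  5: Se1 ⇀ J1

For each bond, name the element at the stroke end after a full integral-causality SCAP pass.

b1 |Sf1  (source Sf1 imposes f)
b5 |J1  (Se1 fixes effort; stroke away)
b0 |J2  (common-e at J1 fixed by 5)
b2 |R1  (common-e at J1 fixed by 5)
b3 |R2  (0-jn J1 has e-setter on 5)
b4 |J2  (J2 flow already set via bond 1)

β0 stroke at J2
β1 stroke at Sf1
β2 stroke at R1
β3 stroke at R2
β4 stroke at J2
β5 stroke at J1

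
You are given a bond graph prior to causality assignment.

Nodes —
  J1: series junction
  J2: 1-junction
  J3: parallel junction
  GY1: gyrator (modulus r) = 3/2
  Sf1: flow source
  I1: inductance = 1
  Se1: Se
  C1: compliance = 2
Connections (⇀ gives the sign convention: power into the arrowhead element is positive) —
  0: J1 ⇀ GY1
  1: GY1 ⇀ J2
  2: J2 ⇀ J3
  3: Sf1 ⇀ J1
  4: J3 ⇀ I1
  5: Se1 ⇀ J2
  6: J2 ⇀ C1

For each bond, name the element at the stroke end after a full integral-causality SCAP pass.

β0 |J1
β1 |J2
β2 |J3
β3 |Sf1
β4 |I1
β5 |J2
β6 |J2

#3 stroke→Sf1  (Sf1 (Sf) sets flow on bond)
#5 stroke→J2  (Se1 (Se) sets effort on bond)
#0 stroke→J1  (J1: bond 3 brought flow, rest push out)
#1 stroke→J2  (GY1: gyrator matches bond 0)
#4 stroke→I1  (I1 integral (f out))
#2 stroke→J3  (J3: last free bond brings effort in)
#6 stroke→J2  (J2 flow already set via bond 2)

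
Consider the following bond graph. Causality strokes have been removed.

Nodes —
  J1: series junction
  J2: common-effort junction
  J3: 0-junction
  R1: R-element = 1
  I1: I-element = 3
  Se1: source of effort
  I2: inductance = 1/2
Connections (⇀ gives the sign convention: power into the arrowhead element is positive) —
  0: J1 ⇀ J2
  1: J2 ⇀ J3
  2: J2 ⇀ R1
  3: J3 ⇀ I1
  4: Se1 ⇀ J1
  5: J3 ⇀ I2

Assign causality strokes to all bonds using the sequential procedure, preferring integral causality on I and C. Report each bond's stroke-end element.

β0 stroke→J2
β1 stroke→J3
β2 stroke→R1
β3 stroke→I1
β4 stroke→J1
β5 stroke→I2

b4 →J1  (source Se1 imposes e)
b0 →J2  (only one flow-in slot at J1)
b1 →J3  (0-jn J2 has e-setter on 0)
b2 →R1  (common-e at J2 fixed by 0)
b3 →I1  (J3: bond 1 brought effort, rest push out)
b5 →I2  (common-e at J3 fixed by 1)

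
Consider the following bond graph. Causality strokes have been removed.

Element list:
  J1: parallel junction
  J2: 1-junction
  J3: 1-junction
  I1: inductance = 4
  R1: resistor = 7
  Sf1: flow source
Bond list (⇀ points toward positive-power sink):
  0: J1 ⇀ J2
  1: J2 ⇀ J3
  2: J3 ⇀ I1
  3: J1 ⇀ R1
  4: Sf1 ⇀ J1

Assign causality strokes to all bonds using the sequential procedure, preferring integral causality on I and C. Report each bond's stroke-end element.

bond 0 →J2
bond 1 →J3
bond 2 →I1
bond 3 →J1
bond 4 →Sf1

b4 stroke at Sf1  (Sf1 fixes flow; stroke at Sf1)
b2 stroke at I1  (I1: I, integral causality)
b1 stroke at J3  (J3 flow already set via bond 2)
b0 stroke at J2  (J2 flow already set via bond 1)
b3 stroke at J1  (J1: last free bond brings effort in)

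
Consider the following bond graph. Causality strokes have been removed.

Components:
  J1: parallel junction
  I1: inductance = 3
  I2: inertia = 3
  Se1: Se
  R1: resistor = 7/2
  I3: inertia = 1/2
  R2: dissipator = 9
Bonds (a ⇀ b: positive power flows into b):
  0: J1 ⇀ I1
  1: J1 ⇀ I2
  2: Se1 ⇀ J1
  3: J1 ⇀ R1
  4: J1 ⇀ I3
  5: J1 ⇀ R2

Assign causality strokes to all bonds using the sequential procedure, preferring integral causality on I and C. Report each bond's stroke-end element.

bond 0 stroke→I1
bond 1 stroke→I2
bond 2 stroke→J1
bond 3 stroke→R1
bond 4 stroke→I3
bond 5 stroke→R2

bond 2 →J1  (Se1 fixes effort; stroke away)
bond 0 →I1  (0-jn J1 has e-setter on 2)
bond 1 →I2  (common-e at J1 fixed by 2)
bond 3 →R1  (common-e at J1 fixed by 2)
bond 4 →I3  (J1 effort already set via bond 2)
bond 5 →R2  (0-jn J1 has e-setter on 2)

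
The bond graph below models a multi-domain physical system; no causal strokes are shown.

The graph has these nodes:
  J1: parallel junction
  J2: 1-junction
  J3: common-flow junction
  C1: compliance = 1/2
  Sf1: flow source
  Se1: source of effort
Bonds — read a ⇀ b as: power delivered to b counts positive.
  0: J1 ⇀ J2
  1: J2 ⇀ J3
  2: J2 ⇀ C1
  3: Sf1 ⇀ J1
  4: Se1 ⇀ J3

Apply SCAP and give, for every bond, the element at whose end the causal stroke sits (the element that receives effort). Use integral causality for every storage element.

β3 |Sf1  (Sf1 fixes flow; stroke at Sf1)
β4 |J3  (Se1: effort source, stroke at far end)
β0 |J1  (J1: last free bond brings effort in)
β1 |J2  (common-f at J2 fixed by 0)
β2 |J2  (J2 flow already set via bond 0)

#0 stroke at J1
#1 stroke at J2
#2 stroke at J2
#3 stroke at Sf1
#4 stroke at J3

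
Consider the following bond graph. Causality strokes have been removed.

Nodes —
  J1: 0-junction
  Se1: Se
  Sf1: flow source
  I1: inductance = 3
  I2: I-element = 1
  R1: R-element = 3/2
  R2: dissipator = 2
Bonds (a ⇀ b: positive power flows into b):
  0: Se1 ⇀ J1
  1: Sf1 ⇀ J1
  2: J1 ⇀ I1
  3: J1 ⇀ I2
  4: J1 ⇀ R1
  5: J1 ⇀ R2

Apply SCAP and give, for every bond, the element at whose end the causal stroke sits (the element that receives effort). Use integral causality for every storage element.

β0 →J1
β1 →Sf1
β2 →I1
β3 →I2
β4 →R1
β5 →R2

β0 stroke→J1  (Se1: effort source, stroke at far end)
β1 stroke→Sf1  (Sf1 fixes flow; stroke at Sf1)
β2 stroke→I1  (J1: bond 0 brought effort, rest push out)
β3 stroke→I2  (J1 effort already set via bond 0)
β4 stroke→R1  (common-e at J1 fixed by 0)
β5 stroke→R2  (J1: bond 0 brought effort, rest push out)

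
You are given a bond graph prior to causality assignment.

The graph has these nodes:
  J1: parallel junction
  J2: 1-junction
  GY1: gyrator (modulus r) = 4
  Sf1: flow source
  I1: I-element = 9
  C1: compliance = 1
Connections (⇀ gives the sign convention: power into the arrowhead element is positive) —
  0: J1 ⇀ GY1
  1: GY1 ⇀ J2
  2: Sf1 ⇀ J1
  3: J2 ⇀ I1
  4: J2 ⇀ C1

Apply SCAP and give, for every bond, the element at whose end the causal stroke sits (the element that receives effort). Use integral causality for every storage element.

b0 stroke→J1
b1 stroke→J2
b2 stroke→Sf1
b3 stroke→I1
b4 stroke→J2

bond 2 |Sf1  (source Sf1 imposes f)
bond 0 |J1  (only one effort-in slot at J1)
bond 1 |J2  (GY1 both-in/both-out from 0)
bond 3 |I1  (prefer integral on I1)
bond 4 |J2  (common-f at J2 fixed by 3)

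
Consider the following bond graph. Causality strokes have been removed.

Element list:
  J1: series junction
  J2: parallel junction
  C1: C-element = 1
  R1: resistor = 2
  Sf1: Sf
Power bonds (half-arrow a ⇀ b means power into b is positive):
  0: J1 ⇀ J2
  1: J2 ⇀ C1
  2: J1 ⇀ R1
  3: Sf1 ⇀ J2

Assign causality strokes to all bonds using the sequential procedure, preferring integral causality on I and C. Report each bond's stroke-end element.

β3 stroke→Sf1  (Sf1: flow source, stroke at near end)
β1 stroke→J2  (C1: C, integral causality)
β0 stroke→J1  (0-jn J2 has e-setter on 1)
β2 stroke→R1  (J1: last free bond brings flow in)

bond 0 stroke at J1
bond 1 stroke at J2
bond 2 stroke at R1
bond 3 stroke at Sf1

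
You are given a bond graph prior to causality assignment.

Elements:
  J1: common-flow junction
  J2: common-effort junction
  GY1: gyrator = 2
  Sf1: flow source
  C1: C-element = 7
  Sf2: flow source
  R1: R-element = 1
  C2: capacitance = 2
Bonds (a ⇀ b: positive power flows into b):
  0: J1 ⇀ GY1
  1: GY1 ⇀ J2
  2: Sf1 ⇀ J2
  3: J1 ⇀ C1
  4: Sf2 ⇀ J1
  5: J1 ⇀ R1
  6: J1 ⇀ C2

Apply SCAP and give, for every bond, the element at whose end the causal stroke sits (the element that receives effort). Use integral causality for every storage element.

β0 stroke→J1
β1 stroke→J2
β2 stroke→Sf1
β3 stroke→J1
β4 stroke→Sf2
β5 stroke→J1
β6 stroke→J1

β2 |Sf1  (Sf1 fixes flow; stroke at Sf1)
β4 |Sf2  (Sf2 fixes flow; stroke at Sf2)
β0 |J1  (J1 flow already set via bond 4)
β3 |J1  (J1: bond 4 brought flow, rest push out)
β5 |J1  (J1 flow already set via bond 4)
β6 |J1  (1-jn J1 has f-setter on 4)
β1 |J2  (J2 needs exactly one e-in)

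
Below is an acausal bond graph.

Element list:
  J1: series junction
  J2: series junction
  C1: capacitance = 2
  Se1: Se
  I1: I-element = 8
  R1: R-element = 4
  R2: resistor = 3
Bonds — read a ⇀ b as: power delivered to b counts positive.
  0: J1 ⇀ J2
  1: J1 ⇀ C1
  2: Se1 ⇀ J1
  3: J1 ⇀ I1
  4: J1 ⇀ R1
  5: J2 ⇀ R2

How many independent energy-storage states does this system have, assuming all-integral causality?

β2 stroke at J1  (Se1 (Se) sets effort on bond)
β1 stroke at J1  (C1 integral (e out))
β3 stroke at I1  (I1 integral (f out))
β0 stroke at J1  (common-f at J1 fixed by 3)
β4 stroke at J1  (1-jn J1 has f-setter on 3)
β5 stroke at J2  (common-f at J2 fixed by 0)

2  (C1, I1 all integral)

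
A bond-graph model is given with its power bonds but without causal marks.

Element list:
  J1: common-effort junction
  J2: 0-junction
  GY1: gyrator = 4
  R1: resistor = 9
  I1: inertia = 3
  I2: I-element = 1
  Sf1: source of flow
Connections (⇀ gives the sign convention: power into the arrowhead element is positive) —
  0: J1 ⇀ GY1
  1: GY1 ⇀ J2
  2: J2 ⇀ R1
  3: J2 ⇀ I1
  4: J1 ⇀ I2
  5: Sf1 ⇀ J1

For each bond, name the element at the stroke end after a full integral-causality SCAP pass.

bond 5 |Sf1  (Sf1 fixes flow; stroke at Sf1)
bond 3 |I1  (I1 integral (f out))
bond 4 |I2  (I2 outputs flow p/I2)
bond 0 |J1  (J1: last free bond brings effort in)
bond 1 |J2  (through GY1, causality inverts; strokes same side of GY1)
bond 2 |R1  (common-e at J2 fixed by 1)

β0 stroke→J1
β1 stroke→J2
β2 stroke→R1
β3 stroke→I1
β4 stroke→I2
β5 stroke→Sf1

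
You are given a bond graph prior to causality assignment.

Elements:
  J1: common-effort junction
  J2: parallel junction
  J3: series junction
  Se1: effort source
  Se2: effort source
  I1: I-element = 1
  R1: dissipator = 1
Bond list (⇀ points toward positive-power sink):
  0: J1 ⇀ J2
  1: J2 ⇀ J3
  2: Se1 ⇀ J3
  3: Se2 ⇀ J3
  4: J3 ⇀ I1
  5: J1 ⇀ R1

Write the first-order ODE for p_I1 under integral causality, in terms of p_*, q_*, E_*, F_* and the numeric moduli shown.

b2 →J3  (Se1 fixes effort; stroke away)
b3 →J3  (Se2 (Se) sets effort on bond)
b4 →I1  (I1 integral (f out))
b1 →J3  (J3: bond 4 brought flow, rest push out)
b0 →J2  (only one effort-in slot at J2)
b5 →J1  (J1: last free bond brings effort in)

dp_I1/dt = E_Se1 + E_Se2 - p_I1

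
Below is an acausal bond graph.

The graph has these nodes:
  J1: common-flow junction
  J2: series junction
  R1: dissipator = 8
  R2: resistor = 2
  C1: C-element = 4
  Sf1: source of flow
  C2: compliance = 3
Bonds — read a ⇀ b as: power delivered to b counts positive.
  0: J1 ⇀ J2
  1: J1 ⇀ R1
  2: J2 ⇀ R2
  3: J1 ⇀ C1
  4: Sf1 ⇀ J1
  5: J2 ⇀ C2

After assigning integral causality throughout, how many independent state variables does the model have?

bond 4 |Sf1  (source Sf1 imposes f)
bond 0 |J1  (1-jn J1 has f-setter on 4)
bond 1 |J1  (1-jn J1 has f-setter on 4)
bond 3 |J1  (J1: bond 4 brought flow, rest push out)
bond 2 |J2  (1-jn J2 has f-setter on 0)
bond 5 |J2  (J2 flow already set via bond 0)

2  (C1, C2 all integral)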